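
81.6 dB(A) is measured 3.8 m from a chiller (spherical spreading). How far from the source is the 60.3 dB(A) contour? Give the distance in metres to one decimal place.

Point-source spreading drops the level by 20·log₁₀(r₂/r₁); inverting, r₂/r₁ = 10^(ΔL/20).
r₂ = 3.8·10^((81.6−60.3)/20) = 3.8·10^(21.3/20) = 44.14 m.

44.1 m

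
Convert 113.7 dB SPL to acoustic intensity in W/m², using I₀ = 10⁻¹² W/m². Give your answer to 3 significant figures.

I/I₀ = 10^(113.7/10) = 2.344e+11, so I = 2.344e+11 × 10⁻¹² W/m².

0.234 W/m²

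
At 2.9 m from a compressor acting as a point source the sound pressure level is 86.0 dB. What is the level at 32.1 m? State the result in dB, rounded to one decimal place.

Spherical spreading from a point source gives a 20·log₁₀(r₂/r₁) drop.
L₂ = 86.0 − 20·log₁₀(32.1/2.9) = 86.0 − 20.882 = 65.12 dB.

65.1 dB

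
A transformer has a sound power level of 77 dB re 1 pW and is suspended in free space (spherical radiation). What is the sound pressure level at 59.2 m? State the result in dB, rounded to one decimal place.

30.6 dB

L_p = L_w − 10·log₁₀(4π·r²) with r = 59.2 m.
4π·r² = 4.404e+04 m², 10·log₁₀ of that is 46.439 dB.
L_p = 77 − 46.439 = 30.56 dB.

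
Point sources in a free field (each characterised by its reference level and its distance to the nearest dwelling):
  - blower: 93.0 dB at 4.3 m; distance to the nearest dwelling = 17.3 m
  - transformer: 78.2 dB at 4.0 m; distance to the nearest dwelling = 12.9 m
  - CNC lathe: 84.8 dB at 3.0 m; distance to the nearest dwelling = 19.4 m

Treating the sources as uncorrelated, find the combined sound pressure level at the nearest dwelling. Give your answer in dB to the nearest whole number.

Apply inverse-square spreading to bring every level to the receiver, then sum 10^(L/10).
blower: 93.0 − 20·log₁₀(17.3/4.3) = 93.0 − 12.09 = 80.91 dB.
transformer: 78.2 − 20·log₁₀(12.9/4.0) = 78.2 − 10.17 = 68.03 dB.
CNC lathe: 84.8 − 20·log₁₀(19.4/3.0) = 84.8 − 16.21 = 68.59 dB.
Σ 10^(L/10) = 1.368e+08 → L_total = 10·log₁₀(1.368e+08) = 81.36 dB.

81 dB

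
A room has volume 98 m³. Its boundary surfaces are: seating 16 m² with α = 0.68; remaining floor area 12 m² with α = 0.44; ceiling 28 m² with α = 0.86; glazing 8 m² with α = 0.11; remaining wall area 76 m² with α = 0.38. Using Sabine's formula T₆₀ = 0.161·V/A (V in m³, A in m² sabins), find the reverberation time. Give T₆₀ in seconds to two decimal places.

0.23 s

Summing Sᵢαᵢ: 16·0.68 + 12·0.44 + 28·0.86 + 8·0.11 + 76·0.38 = 70.00 m².
T₆₀ = 0.161·V/A = 0.161·98/70.00 = 0.225 s.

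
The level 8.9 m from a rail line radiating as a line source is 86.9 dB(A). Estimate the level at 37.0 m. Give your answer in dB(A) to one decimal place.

80.7 dB(A)

Cylindrical spreading from a line source gives a 10·log₁₀(r₂/r₁) drop.
L₂ = 86.9 − 10·log₁₀(37.0/8.9) = 86.9 − 6.188 = 80.71 dB(A).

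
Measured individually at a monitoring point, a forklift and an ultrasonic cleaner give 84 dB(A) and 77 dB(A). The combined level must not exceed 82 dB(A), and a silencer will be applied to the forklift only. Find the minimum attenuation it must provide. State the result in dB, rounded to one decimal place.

3.7 dB

The untreated sources together contribute 10^(77/10) = 5.012e+07, i.e. 77.00 dB(A).
To meet 82 dB(A) overall, the treated forklift may contribute at most 10^(82/10) − 5.012e+07 = 1.084e+08, i.e. 80.35 dB(A).
So the forklift must be reduced from 84 to 80.35 dB(A): IL = 3.65 dB.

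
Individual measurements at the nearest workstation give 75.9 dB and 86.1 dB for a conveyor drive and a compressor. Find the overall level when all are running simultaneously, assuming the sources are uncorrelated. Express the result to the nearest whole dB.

For uncorrelated sources the intensities add, so convert each level to linear form, sum, and take 10·log₁₀ of the total.
Σ 10^(L/10) = 10^(75.9/10) + 10^(86.1/10) = 4.463e+08.
L_total = 10·log₁₀(4.463e+08) = 86.50 dB.

86 dB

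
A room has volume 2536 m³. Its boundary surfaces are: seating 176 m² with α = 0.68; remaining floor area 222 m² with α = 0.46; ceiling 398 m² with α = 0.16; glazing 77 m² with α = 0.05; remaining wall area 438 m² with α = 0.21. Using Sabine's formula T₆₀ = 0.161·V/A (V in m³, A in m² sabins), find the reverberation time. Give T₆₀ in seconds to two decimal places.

Total absorption A = 176·0.68 + 222·0.46 + 398·0.16 + 77·0.05 + 438·0.21 = 381.31 m² sabins.
T₆₀ = 0.161 × 2536 / 381.31 = 1.071 s.

1.07 s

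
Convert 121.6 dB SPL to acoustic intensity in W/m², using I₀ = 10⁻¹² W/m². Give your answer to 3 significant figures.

1.45 W/m²

I = I₀·10^(L/10) = 10⁻¹² × 10^(121.6/10) = 10^(0.160).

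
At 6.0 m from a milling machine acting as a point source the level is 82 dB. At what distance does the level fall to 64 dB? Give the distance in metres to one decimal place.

The 18.0 dB drop corresponds to a distance ratio of 10^(18.0/20) for a point source.
r₂ = 6.0·10^((82−64)/20) = 6.0·10^(18.0/20) = 47.66 m.

47.7 m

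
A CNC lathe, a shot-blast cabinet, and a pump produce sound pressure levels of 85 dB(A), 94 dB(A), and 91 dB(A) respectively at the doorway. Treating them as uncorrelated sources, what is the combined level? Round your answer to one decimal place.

96.1 dB(A)

For uncorrelated sources the intensities add, so convert each level to linear form, sum, and take 10·log₁₀ of the total.
Σ 10^(L/10) = 10^(85/10) + 10^(94/10) + 10^(91/10) = 4.087e+09.
L_total = 10·log₁₀(4.087e+09) = 96.11 dB(A).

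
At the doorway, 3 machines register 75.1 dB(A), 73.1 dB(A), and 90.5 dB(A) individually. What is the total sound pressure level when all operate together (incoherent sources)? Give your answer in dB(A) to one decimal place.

90.7 dB(A)

For uncorrelated sources the intensities add, so convert each level to linear form, sum, and take 10·log₁₀ of the total.
Σ 10^(L/10) = 10^(75.1/10) + 10^(73.1/10) + 10^(90.5/10) = 1.175e+09.
L_total = 10·log₁₀(1.175e+09) = 90.70 dB(A).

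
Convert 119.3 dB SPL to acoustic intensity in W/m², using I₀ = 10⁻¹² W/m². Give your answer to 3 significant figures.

I/I₀ = 10^(119.3/10) = 8.511e+11, so I = 8.511e+11 × 10⁻¹² W/m².

0.851 W/m²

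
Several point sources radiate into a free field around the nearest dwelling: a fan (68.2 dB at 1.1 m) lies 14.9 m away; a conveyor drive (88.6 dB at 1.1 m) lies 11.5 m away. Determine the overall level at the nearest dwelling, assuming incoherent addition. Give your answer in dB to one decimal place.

68.2 dB

Apply inverse-square spreading to bring every level to the receiver, then sum 10^(L/10).
fan: 68.2 − 20·log₁₀(14.9/1.1) = 68.2 − 22.64 = 45.56 dB.
conveyor drive: 88.6 − 20·log₁₀(11.5/1.1) = 88.6 − 20.39 = 68.21 dB.
Σ 10^(L/10) = 6.664e+06 → L_total = 10·log₁₀(6.664e+06) = 68.24 dB.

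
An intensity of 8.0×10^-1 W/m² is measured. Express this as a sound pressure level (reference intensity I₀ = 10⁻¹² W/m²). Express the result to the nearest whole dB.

119 dB

I/I₀ = 8.0×10^-1/10⁻¹² = 8.0×10^11, and L = 10·log₁₀(I/I₀).
L = 10·(0.9031 + 11) = 119.03 dB.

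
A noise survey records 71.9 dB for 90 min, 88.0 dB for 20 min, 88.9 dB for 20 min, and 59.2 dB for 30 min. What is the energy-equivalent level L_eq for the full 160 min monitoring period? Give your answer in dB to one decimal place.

The energy average is taken in the linear domain: L_eq = 10·log₁₀[(Σ tᵢ·10^(Lᵢ/10))/T], T = 160 min.
Σ tᵢ·10^(Lᵢ/10) = 90·10^(71.9/10) + 20·10^(88.0/10) + 20·10^(88.9/10) + 30·10^(59.2/10) = 2.956e+10.
L_eq = 10·log₁₀(2.956e+10/160) = 82.67 dB.

82.7 dB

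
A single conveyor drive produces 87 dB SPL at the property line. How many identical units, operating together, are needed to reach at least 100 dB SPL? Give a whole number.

N identical sources give L₁ + 10·log₁₀ N, so require 10·log₁₀ N ≥ 100 − 87 = 13.0 dB.
N ≥ 10^(13.0/10) = 19.953, so N = 20.

20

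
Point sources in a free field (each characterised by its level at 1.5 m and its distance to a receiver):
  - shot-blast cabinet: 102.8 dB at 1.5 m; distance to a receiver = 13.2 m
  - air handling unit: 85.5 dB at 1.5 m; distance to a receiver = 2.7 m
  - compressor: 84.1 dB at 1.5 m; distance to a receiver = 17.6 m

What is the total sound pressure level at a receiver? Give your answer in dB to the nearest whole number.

86 dB

Apply inverse-square spreading to bring every level to the receiver, then sum 10^(L/10).
shot-blast cabinet: 102.8 − 20·log₁₀(13.2/1.5) = 102.8 − 18.89 = 83.91 dB.
air handling unit: 85.5 − 20·log₁₀(2.7/1.5) = 85.5 − 5.11 = 80.39 dB.
compressor: 84.1 − 20·log₁₀(17.6/1.5) = 84.1 − 21.39 = 62.71 dB.
Σ 10^(L/10) = 3.574e+08 → L_total = 10·log₁₀(3.574e+08) = 85.53 dB.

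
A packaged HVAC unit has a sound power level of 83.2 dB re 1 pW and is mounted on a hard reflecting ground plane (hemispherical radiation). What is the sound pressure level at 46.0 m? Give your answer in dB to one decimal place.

42.0 dB

L_p = L_w − 10·log₁₀(2π·r²) with r = 46.0 m.
2π·r² = 1.33e+04 m², 10·log₁₀ of that is 41.237 dB.
L_p = 83.2 − 41.237 = 41.96 dB.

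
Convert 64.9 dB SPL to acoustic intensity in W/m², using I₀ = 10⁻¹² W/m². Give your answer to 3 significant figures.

I = I₀·10^(L/10) = 10⁻¹² × 10^(64.9/10) = 10^(-5.510).

3.09e-06 W/m²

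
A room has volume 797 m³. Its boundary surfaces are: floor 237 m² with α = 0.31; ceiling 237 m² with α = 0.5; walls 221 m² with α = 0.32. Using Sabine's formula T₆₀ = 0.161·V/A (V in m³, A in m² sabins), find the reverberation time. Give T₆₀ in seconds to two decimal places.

0.49 s

Summing Sᵢαᵢ: 237·0.31 + 237·0.5 + 221·0.32 = 262.69 m².
T₆₀ = 0.161 × 797 / 262.69 = 0.488 s.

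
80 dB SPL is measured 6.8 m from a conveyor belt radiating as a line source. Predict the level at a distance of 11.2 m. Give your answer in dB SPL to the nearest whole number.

Line-source attenuation: ΔL = 10·log₁₀(r₂/r₁) = 10·log₁₀(11.2/6.8) = 2.167 dB.
L₂ = 80 − 10·log₁₀(11.2/6.8) = 80 − 2.167 = 77.83 dB SPL.

78 dB SPL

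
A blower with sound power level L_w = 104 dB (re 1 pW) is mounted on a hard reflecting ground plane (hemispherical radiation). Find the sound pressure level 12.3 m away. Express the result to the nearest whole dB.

74 dB

L_p = L_w − 10·log₁₀(2π·r²) with r = 12.3 m.
2π·r² = 950.6 m², 10·log₁₀ of that is 29.780 dB.
L_p = 104 − 29.780 = 74.22 dB.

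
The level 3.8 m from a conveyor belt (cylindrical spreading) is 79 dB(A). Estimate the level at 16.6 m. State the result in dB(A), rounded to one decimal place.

For a line source, L₂ = L₁ − 10·log₁₀(r₂/r₁).
L₂ = 79 − 10·log₁₀(16.6/3.8) = 79 − 6.403 = 72.60 dB(A).

72.6 dB(A)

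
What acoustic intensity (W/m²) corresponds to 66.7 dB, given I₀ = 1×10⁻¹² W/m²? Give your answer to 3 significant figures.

L = 10·log₁₀(I/I₀) ⇒ I = I₀·10^(L/10) = 10⁻¹² × 10^6.67.

4.68e-06 W/m²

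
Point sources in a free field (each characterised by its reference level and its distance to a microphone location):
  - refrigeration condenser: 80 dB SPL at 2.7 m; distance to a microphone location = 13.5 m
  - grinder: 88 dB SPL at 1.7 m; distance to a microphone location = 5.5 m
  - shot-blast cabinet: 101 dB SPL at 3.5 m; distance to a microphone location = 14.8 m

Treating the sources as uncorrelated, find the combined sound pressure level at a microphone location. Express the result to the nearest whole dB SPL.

Apply inverse-square spreading to bring every level to the receiver, then sum 10^(L/10).
refrigeration condenser: 80 − 20·log₁₀(13.5/2.7) = 80 − 13.98 = 66.02 dB SPL.
grinder: 88 − 20·log₁₀(5.5/1.7) = 88 − 10.20 = 77.80 dB SPL.
shot-blast cabinet: 101 − 20·log₁₀(14.8/3.5) = 101 − 12.52 = 88.48 dB SPL.
Σ 10^(L/10) = 7.683e+08 → L_total = 10·log₁₀(7.683e+08) = 88.86 dB SPL.

89 dB SPL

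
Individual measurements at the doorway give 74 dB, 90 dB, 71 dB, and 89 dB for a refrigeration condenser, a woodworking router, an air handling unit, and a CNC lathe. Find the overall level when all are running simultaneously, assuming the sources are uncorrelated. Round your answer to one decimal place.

92.6 dB

For uncorrelated sources the intensities add, so convert each level to linear form, sum, and take 10·log₁₀ of the total.
Σ 10^(L/10) = 10^(74/10) + 10^(90/10) + 10^(71/10) + 10^(89/10) = 1.832e+09.
L_total = 10·log₁₀(1.832e+09) = 92.63 dB.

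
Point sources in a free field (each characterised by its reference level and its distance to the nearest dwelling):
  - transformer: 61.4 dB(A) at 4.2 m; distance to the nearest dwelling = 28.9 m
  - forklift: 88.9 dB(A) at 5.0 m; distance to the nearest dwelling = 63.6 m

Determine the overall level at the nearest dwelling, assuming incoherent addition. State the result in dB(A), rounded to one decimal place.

66.8 dB(A)

Apply inverse-square spreading to bring every level to the receiver, then sum 10^(L/10).
transformer: 61.4 − 20·log₁₀(28.9/4.2) = 61.4 − 16.75 = 44.65 dB(A).
forklift: 88.9 − 20·log₁₀(63.6/5.0) = 88.9 − 22.09 = 66.81 dB(A).
Σ 10^(L/10) = 4.827e+06 → L_total = 10·log₁₀(4.827e+06) = 66.84 dB(A).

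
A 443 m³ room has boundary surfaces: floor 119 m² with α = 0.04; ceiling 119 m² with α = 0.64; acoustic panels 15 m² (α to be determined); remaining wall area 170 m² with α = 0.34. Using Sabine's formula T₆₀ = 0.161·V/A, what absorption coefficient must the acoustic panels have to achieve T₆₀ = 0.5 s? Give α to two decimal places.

0.26

From T₆₀ = 0.161·V/A, the target T₆₀ = 0.5 s needs A = 0.161·443/0.5 = 142.65 m².
Absorption from the other surfaces = 119·0.04 + 119·0.64 + 170·0.34 = 138.72 m², so the acoustic panels must supply 3.93 m² over 15 m².
α = 3.93/15 = 0.262.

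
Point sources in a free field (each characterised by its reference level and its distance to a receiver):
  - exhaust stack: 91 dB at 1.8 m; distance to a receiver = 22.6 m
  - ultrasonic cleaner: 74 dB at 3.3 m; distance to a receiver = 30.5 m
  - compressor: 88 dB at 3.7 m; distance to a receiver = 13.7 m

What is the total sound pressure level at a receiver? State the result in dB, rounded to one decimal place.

Propagate each source to the receiver with L = L_ref − 20·log₁₀(r/r_ref), then add intensities.
exhaust stack: 91 − 20·log₁₀(22.6/1.8) = 91 − 21.98 = 69.02 dB.
ultrasonic cleaner: 74 − 20·log₁₀(30.5/3.3) = 74 − 19.32 = 54.68 dB.
compressor: 88 − 20·log₁₀(13.7/3.7) = 88 − 11.37 = 76.63 dB.
Σ 10^(L/10) = 5.430e+07 → L_total = 10·log₁₀(5.430e+07) = 77.35 dB.

77.3 dB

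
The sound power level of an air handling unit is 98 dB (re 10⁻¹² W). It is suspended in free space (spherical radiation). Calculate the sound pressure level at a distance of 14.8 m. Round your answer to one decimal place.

63.6 dB

L_p = L_w − 10·log₁₀(4π·r²) with r = 14.8 m.
4π·r² = 2753 m², 10·log₁₀ of that is 34.397 dB.
L_p = 98 − 34.397 = 63.60 dB.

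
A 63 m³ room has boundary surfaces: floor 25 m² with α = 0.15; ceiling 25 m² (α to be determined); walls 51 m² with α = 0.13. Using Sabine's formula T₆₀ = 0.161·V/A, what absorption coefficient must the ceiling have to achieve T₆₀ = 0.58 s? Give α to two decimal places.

Required total absorption A = 0.161·63/0.58 = 17.49 m².
Absorption from the other surfaces = 25·0.15 + 51·0.13 = 10.38 m², so the ceiling must supply 7.11 m² over 25 m².
α = 7.11/25 = 0.284.

0.28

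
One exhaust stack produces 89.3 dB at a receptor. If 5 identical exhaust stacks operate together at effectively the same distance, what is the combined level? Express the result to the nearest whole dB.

With 5 equal, uncorrelated contributions the intensity is 5× that of one unit, giving a rise of 10·log₁₀ 5.
L_total = 89.3 + 10·log₁₀(5) = 89.3 + 6.990 = 96.29 dB.

96 dB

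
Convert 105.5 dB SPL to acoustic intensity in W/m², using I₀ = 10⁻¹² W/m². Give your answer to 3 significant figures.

0.0355 W/m²

I = I₀·10^(L/10) = 10⁻¹² × 10^(105.5/10) = 10^(-1.450).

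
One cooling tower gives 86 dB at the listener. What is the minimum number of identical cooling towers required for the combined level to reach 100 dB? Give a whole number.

26

N identical sources give L₁ + 10·log₁₀ N, so require 10·log₁₀ N ≥ 100 − 86 = 14.0 dB.
N ≥ 10^(14.0/10) = 25.119, so N = 26.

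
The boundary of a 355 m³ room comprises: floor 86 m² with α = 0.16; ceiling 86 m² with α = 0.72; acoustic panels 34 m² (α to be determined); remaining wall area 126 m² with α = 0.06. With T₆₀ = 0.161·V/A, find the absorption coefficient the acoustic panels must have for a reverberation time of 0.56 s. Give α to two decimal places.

Required total absorption A = 0.161·355/0.56 = 102.06 m².
Absorption from the other surfaces = 86·0.16 + 86·0.72 + 126·0.06 = 83.24 m², so the acoustic panels must supply 18.82 m² over 34 m².
α = 18.82/34 = 0.554.

0.55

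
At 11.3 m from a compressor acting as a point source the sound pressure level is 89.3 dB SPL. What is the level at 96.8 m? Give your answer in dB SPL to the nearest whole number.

71 dB SPL

For a point source, L₂ = L₁ − 20·log₁₀(r₂/r₁).
L₂ = 89.3 − 20·log₁₀(96.8/11.3) = 89.3 − 18.656 = 70.64 dB SPL.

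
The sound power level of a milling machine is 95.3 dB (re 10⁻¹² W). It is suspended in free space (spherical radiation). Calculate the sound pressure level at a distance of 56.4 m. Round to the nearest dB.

L_p = L_w − 10·log₁₀(4π·r²) with r = 56.4 m.
4π·r² = 3.997e+04 m², 10·log₁₀ of that is 46.018 dB.
L_p = 95.3 − 46.018 = 49.28 dB.

49 dB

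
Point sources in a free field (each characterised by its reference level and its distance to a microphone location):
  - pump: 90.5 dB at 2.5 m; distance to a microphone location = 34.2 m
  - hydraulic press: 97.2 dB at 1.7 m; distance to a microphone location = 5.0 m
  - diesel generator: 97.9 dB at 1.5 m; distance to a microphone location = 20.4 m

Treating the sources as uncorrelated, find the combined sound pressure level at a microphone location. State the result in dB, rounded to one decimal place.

First find each source's level at the receiver (point-source: −20·log₁₀(r/r_ref)), then combine on an intensity basis.
pump: 90.5 − 20·log₁₀(34.2/2.5) = 90.5 − 22.72 = 67.78 dB.
hydraulic press: 97.2 − 20·log₁₀(5.0/1.7) = 97.2 − 9.37 = 87.83 dB.
diesel generator: 97.9 − 20·log₁₀(20.4/1.5) = 97.9 − 22.67 = 75.23 dB.
Σ 10^(L/10) = 6.460e+08 → L_total = 10·log₁₀(6.460e+08) = 88.10 dB.

88.1 dB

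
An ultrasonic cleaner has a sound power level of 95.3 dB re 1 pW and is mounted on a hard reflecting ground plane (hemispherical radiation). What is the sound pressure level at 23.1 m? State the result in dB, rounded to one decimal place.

60.0 dB

The power spreads over a hemisphere of area 2π·r², so L_p = L_w − 10·log₁₀(2π·r²).
2π·r² = 3353 m², 10·log₁₀ of that is 35.254 dB.
L_p = 95.3 − 35.254 = 60.05 dB.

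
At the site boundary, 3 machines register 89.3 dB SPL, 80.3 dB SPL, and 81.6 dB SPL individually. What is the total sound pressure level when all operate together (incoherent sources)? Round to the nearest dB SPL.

90 dB SPL

For uncorrelated sources the intensities add, so convert each level to linear form, sum, and take 10·log₁₀ of the total.
Σ 10^(L/10) = 10^(89.3/10) + 10^(80.3/10) + 10^(81.6/10) = 1.103e+09.
L_total = 10·log₁₀(1.103e+09) = 90.43 dB SPL.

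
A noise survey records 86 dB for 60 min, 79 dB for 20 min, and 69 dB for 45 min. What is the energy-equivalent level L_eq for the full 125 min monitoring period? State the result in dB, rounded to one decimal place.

L_eq = 10·log₁₀[(1/T)·Σ tᵢ·10^(Lᵢ/10)] with T = 125 min.
Σ tᵢ·10^(Lᵢ/10) = 60·10^(86/10) + 20·10^(79/10) + 45·10^(69/10) = 2.583e+10.
L_eq = 10·log₁₀(2.583e+10/125) = 83.15 dB.

83.2 dB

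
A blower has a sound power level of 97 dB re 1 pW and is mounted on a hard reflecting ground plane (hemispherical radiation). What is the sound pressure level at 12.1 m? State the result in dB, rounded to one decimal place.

67.4 dB

The power spreads over a hemisphere of area 2π·r², so L_p = L_w − 10·log₁₀(2π·r²).
2π·r² = 919.9 m², 10·log₁₀ of that is 29.638 dB.
L_p = 97 − 29.638 = 67.36 dB.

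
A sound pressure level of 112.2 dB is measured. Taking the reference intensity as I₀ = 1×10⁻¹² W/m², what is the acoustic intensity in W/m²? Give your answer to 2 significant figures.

0.17 W/m²

I/I₀ = 10^(112.2/10) = 1.66e+11, so I = 1.66e+11 × 10⁻¹² W/m².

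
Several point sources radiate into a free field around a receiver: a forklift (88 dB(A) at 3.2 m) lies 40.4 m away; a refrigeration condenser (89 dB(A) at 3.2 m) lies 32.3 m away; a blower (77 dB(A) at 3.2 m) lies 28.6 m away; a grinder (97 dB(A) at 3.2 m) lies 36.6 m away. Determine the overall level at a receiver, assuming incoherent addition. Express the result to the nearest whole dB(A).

Apply inverse-square spreading to bring every level to the receiver, then sum 10^(L/10).
forklift: 88 − 20·log₁₀(40.4/3.2) = 88 − 22.02 = 65.98 dB(A).
refrigeration condenser: 89 − 20·log₁₀(32.3/3.2) = 89 − 20.08 = 68.92 dB(A).
blower: 77 − 20·log₁₀(28.6/3.2) = 77 − 19.02 = 57.98 dB(A).
grinder: 97 − 20·log₁₀(36.6/3.2) = 97 − 21.17 = 75.83 dB(A).
Σ 10^(L/10) = 5.069e+07 → L_total = 10·log₁₀(5.069e+07) = 77.05 dB(A).

77 dB(A)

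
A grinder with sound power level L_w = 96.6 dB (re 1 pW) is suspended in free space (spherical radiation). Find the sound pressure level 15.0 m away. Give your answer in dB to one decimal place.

L_p = L_w − 10·log₁₀(4π·r²) with r = 15.0 m.
4π·r² = 2827 m², 10·log₁₀ of that is 34.514 dB.
L_p = 96.6 − 34.514 = 62.09 dB.

62.1 dB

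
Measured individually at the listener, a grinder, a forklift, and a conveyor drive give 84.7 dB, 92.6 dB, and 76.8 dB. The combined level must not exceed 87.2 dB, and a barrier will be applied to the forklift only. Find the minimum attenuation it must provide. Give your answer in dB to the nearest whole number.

10 dB

Everything except the forklift sums to 10^(84.7/10) + 10^(76.8/10) = 3.430e+08 in linear terms, 85.35 dB.
The limit corresponds to 10^(87.2/10) = 5.248e+08; subtracting the fixed part leaves 1.818e+08 for the forklift, i.e. 82.60 dB.
So the forklift must be reduced from 92.6 to 82.60 dB: IL = 10.00 dB.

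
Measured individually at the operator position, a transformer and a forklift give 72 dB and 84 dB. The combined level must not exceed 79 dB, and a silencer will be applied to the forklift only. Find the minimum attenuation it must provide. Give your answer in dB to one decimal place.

6.0 dB

Everything except the forklift sums to 10^(72/10) = 1.585e+07 in linear terms, 72.00 dB.
To meet 79 dB overall, the treated forklift may contribute at most 10^(79/10) − 1.585e+07 = 6.358e+07, i.e. 78.03 dB.
So the forklift must be reduced from 84 to 78.03 dB: IL = 5.97 dB.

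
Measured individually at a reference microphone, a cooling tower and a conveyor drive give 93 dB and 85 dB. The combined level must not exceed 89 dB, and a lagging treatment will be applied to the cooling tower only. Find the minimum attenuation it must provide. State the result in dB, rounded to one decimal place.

Fixed contribution from the other source: Σ 10^(L/10) = 10^(85/10) = 3.162e+08 (85.00 dB).
To meet 89 dB overall, the treated cooling tower may contribute at most 10^(89/10) − 3.162e+08 = 4.781e+08, i.e. 86.80 dB.
So the cooling tower must be reduced from 93 to 86.80 dB: IL = 6.20 dB.

6.2 dB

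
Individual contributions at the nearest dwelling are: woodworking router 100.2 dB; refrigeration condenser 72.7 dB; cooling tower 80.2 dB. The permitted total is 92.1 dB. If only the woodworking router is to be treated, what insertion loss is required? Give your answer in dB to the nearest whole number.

Fixed contribution from the other sources: Σ 10^(L/10) = 10^(72.7/10) + 10^(80.2/10) = 1.233e+08 (80.91 dB).
To meet 92.1 dB overall, the treated woodworking router may contribute at most 10^(92.1/10) − 1.233e+08 = 1.498e+09, i.e. 91.76 dB.
Required insertion loss = 100.2 − 91.76 = 8.44 dB.

8 dB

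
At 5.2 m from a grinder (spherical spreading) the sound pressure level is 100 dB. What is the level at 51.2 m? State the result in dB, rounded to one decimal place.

80.1 dB

Point-source attenuation: ΔL = 20·log₁₀(r₂/r₁) = 20·log₁₀(51.2/5.2) = 19.865 dB.
L₂ = 100 − 20·log₁₀(51.2/5.2) = 100 − 19.865 = 80.13 dB.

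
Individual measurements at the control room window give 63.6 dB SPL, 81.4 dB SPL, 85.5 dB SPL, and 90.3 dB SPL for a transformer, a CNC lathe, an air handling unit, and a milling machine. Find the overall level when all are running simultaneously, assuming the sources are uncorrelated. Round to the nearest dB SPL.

92 dB SPL

Incoherent sources combine by intensity addition: L_total = 10·log₁₀(Σ 10^(L_i/10)).
Σ 10^(L/10) = 10^(63.6/10) + 10^(81.4/10) + 10^(85.5/10) + 10^(90.3/10) = 1.567e+09.
L_total = 10·log₁₀(1.567e+09) = 91.95 dB SPL.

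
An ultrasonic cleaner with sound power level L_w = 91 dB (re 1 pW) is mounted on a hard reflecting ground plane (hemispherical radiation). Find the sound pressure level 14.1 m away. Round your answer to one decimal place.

60.0 dB

Free-field hemispherical radiation: L_p = L_w − 10·log₁₀(2π·r²), r = 14.1 m.
2π·r² = 1249 m², 10·log₁₀ of that is 30.966 dB.
L_p = 91 − 30.966 = 60.03 dB.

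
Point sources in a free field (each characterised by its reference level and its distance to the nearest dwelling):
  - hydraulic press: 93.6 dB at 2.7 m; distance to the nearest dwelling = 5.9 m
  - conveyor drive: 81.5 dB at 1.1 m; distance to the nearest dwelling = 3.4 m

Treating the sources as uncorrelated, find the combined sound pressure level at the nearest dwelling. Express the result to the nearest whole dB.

Propagate each source to the receiver with L = L_ref − 20·log₁₀(r/r_ref), then add intensities.
hydraulic press: 93.6 − 20·log₁₀(5.9/2.7) = 93.6 − 6.79 = 86.81 dB.
conveyor drive: 81.5 − 20·log₁₀(3.4/1.1) = 81.5 − 9.80 = 71.70 dB.
Σ 10^(L/10) = 4.945e+08 → L_total = 10·log₁₀(4.945e+08) = 86.94 dB.

87 dB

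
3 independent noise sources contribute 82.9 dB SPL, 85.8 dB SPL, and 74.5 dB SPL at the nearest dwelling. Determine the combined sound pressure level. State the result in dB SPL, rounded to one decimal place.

87.8 dB SPL

For uncorrelated sources the intensities add, so convert each level to linear form, sum, and take 10·log₁₀ of the total.
Σ 10^(L/10) = 10^(82.9/10) + 10^(85.8/10) + 10^(74.5/10) = 6.034e+08.
L_total = 10·log₁₀(6.034e+08) = 87.81 dB SPL.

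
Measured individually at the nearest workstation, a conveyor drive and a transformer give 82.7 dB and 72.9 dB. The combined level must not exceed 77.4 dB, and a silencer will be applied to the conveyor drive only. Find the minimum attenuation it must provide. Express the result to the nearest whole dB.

7 dB

The untreated sources together contribute 10^(72.9/10) = 1.950e+07, i.e. 72.90 dB.
To meet 77.4 dB overall, the treated conveyor drive may contribute at most 10^(77.4/10) − 1.950e+07 = 3.546e+07, i.e. 75.50 dB.
So the conveyor drive must be reduced from 82.7 to 75.50 dB: IL = 7.20 dB.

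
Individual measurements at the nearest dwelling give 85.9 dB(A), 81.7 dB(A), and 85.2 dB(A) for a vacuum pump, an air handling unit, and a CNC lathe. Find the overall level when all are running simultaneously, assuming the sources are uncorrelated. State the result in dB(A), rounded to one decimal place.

For uncorrelated sources the intensities add, so convert each level to linear form, sum, and take 10·log₁₀ of the total.
Σ 10^(L/10) = 10^(85.9/10) + 10^(81.7/10) + 10^(85.2/10) = 8.681e+08.
L_total = 10·log₁₀(8.681e+08) = 89.39 dB(A).

89.4 dB(A)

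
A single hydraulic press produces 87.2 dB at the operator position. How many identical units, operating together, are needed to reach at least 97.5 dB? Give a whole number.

11

N identical sources give L₁ + 10·log₁₀ N, so require 10·log₁₀ N ≥ 97.5 − 87.2 = 10.3 dB.
N ≥ 10^(10.3/10) = 10.715, so N = 11.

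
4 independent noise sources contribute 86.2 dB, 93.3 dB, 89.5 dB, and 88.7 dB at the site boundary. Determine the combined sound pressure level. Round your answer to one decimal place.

96.2 dB

Incoherent sources combine by intensity addition: L_total = 10·log₁₀(Σ 10^(L_i/10)).
Σ 10^(L/10) = 10^(86.2/10) + 10^(93.3/10) + 10^(89.5/10) + 10^(88.7/10) = 4.187e+09.
L_total = 10·log₁₀(4.187e+09) = 96.22 dB.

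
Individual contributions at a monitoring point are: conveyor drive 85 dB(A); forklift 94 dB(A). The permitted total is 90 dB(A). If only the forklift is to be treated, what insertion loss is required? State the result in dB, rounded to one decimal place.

The untreated sources together contribute 10^(85/10) = 3.162e+08, i.e. 85.00 dB(A).
The limit corresponds to 10^(90/10) = 1.000e+09; subtracting the fixed part leaves 6.838e+08 for the forklift, i.e. 88.35 dB(A).
Required insertion loss = 94 − 88.35 = 5.65 dB.

5.7 dB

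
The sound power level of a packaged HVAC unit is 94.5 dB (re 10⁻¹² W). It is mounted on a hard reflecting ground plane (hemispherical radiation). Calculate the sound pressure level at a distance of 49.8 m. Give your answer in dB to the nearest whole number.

Free-field hemispherical radiation: L_p = L_w − 10·log₁₀(2π·r²), r = 49.8 m.
2π·r² = 1.558e+04 m², 10·log₁₀ of that is 41.926 dB.
L_p = 94.5 − 41.926 = 52.57 dB.

53 dB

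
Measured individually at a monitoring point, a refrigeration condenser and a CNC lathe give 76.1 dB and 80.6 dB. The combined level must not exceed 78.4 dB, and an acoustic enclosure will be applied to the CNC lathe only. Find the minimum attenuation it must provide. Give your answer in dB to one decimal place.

Everything except the CNC lathe sums to 10^(76.1/10) = 4.074e+07 in linear terms, 76.10 dB.
To meet 78.4 dB overall, the treated CNC lathe may contribute at most 10^(78.4/10) − 4.074e+07 = 2.845e+07, i.e. 74.54 dB.
Required insertion loss = 80.6 − 74.54 = 6.06 dB.

6.1 dB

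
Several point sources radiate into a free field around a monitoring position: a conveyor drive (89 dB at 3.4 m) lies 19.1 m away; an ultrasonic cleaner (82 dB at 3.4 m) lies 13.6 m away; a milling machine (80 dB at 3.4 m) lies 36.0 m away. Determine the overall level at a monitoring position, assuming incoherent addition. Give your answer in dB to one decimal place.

Apply inverse-square spreading to bring every level to the receiver, then sum 10^(L/10).
conveyor drive: 89 − 20·log₁₀(19.1/3.4) = 89 − 14.99 = 74.01 dB.
ultrasonic cleaner: 82 − 20·log₁₀(13.6/3.4) = 82 − 12.04 = 69.96 dB.
milling machine: 80 − 20·log₁₀(36.0/3.4) = 80 − 20.50 = 59.50 dB.
Σ 10^(L/10) = 3.597e+07 → L_total = 10·log₁₀(3.597e+07) = 75.56 dB.

75.6 dB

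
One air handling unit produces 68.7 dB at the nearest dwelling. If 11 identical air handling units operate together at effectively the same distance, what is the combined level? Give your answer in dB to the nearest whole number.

With 11 equal, uncorrelated contributions the intensity is 11× that of one unit, giving a rise of 10·log₁₀ 11.
L_total = 68.7 + 10·log₁₀(11) = 68.7 + 10.414 = 79.11 dB.

79 dB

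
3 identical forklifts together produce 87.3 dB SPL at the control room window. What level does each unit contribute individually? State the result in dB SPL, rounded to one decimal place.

82.5 dB SPL

Dividing the total intensity by 3 lowers the level by 10·log₁₀ 3 = 4.771 dB: L₁ = 87.3 − 4.771.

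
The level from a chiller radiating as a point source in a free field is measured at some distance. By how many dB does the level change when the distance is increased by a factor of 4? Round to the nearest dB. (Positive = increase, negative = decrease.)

Point-source spreading: ΔL = −20·log₁₀(r₂/r₁).
ΔL = −20·log₁₀(4) = -12.04 dB.

-12 dB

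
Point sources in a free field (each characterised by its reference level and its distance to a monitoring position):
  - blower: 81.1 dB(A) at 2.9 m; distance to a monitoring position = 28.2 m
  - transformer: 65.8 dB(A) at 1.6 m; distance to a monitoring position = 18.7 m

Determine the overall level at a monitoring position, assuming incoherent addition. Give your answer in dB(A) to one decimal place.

61.4 dB(A)

Apply inverse-square spreading to bring every level to the receiver, then sum 10^(L/10).
blower: 81.1 − 20·log₁₀(28.2/2.9) = 81.1 − 19.76 = 61.34 dB(A).
transformer: 65.8 − 20·log₁₀(18.7/1.6) = 65.8 − 21.35 = 44.45 dB(A).
Σ 10^(L/10) = 1.390e+06 → L_total = 10·log₁₀(1.390e+06) = 61.43 dB(A).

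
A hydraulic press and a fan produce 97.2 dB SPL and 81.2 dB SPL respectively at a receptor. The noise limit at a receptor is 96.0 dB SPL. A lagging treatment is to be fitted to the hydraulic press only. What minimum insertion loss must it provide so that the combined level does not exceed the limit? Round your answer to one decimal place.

1.3 dB

Everything except the hydraulic press sums to 10^(81.2/10) = 1.318e+08 in linear terms, 81.20 dB SPL.
To meet 96.0 dB SPL overall, the treated hydraulic press may contribute at most 10^(96.0/10) − 1.318e+08 = 3.849e+09, i.e. 95.85 dB SPL.
Required insertion loss = 97.2 − 95.85 = 1.35 dB.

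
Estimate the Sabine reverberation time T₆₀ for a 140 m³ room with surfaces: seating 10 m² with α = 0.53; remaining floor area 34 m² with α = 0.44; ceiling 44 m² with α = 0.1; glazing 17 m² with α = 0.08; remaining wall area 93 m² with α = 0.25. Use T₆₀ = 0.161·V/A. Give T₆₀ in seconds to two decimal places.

0.46 s

Total absorption A = 10·0.53 + 34·0.44 + 44·0.1 + 17·0.08 + 93·0.25 = 49.27 m² sabins.
T₆₀ = 0.161 × 140 / 49.27 = 0.457 s.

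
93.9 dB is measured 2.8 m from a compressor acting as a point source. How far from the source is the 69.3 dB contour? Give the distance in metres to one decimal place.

47.6 m

Point-source spreading drops the level by 20·log₁₀(r₂/r₁); inverting, r₂/r₁ = 10^(ΔL/20).
r₂ = 2.8·10^((93.9−69.3)/20) = 2.8·10^(24.6/20) = 47.55 m.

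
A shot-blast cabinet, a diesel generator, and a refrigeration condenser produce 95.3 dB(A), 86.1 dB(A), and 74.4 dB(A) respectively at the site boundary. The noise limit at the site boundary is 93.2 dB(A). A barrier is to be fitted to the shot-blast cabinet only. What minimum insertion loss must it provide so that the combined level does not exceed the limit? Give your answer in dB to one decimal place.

3.1 dB

Fixed contribution from the other sources: Σ 10^(L/10) = 10^(86.1/10) + 10^(74.4/10) = 4.349e+08 (86.38 dB(A)).
The limit corresponds to 10^(93.2/10) = 2.089e+09; subtracting the fixed part leaves 1.654e+09 for the shot-blast cabinet, i.e. 92.19 dB(A).
Required insertion loss = 95.3 − 92.19 = 3.11 dB.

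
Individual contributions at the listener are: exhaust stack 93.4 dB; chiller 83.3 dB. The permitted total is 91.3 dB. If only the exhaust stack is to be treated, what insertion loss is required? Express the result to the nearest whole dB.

Everything except the exhaust stack sums to 10^(83.3/10) = 2.138e+08 in linear terms, 83.30 dB.
The limit corresponds to 10^(91.3/10) = 1.349e+09; subtracting the fixed part leaves 1.135e+09 for the exhaust stack, i.e. 90.55 dB.
Required insertion loss = 93.4 − 90.55 = 2.85 dB.

3 dB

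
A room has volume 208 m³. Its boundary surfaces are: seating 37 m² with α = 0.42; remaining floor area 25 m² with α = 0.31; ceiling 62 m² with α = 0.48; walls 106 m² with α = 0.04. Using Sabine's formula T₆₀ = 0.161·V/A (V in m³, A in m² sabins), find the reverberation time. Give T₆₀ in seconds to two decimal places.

0.58 s

Summing Sᵢαᵢ: 37·0.42 + 25·0.31 + 62·0.48 + 106·0.04 = 57.29 m².
T₆₀ = 0.161 × 208 / 57.29 = 0.585 s.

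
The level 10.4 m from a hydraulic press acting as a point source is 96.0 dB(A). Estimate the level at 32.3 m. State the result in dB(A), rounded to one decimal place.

For a point source, L₂ = L₁ − 20·log₁₀(r₂/r₁).
L₂ = 96.0 − 20·log₁₀(32.3/10.4) = 96.0 − 9.843 = 86.16 dB(A).

86.2 dB(A)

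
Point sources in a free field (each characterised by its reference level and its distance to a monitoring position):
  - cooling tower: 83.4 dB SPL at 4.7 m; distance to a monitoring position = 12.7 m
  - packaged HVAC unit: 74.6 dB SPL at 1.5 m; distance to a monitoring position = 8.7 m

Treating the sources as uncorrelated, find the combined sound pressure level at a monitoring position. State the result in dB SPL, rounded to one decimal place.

74.9 dB SPL

Propagate each source to the receiver with L = L_ref − 20·log₁₀(r/r_ref), then add intensities.
cooling tower: 83.4 − 20·log₁₀(12.7/4.7) = 83.4 − 8.63 = 74.77 dB SPL.
packaged HVAC unit: 74.6 − 20·log₁₀(8.7/1.5) = 74.6 − 15.27 = 59.33 dB SPL.
Σ 10^(L/10) = 3.082e+07 → L_total = 10·log₁₀(3.082e+07) = 74.89 dB SPL.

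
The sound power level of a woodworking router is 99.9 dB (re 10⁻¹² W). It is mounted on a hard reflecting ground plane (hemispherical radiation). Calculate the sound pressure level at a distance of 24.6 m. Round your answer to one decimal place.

L_p = L_w − 10·log₁₀(2π·r²) with r = 24.6 m.
2π·r² = 3802 m², 10·log₁₀ of that is 35.801 dB.
L_p = 99.9 − 35.801 = 64.10 dB.

64.1 dB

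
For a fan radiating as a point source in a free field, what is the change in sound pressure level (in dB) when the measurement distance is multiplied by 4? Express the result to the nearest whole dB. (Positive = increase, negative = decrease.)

With spherical spreading the level changes by −20·log₁₀(r₂/r₁).
ΔL = −20·log₁₀(4) = -12.04 dB.

-12 dB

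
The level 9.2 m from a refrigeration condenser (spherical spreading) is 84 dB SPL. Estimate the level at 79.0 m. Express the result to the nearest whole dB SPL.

Point-source attenuation: ΔL = 20·log₁₀(r₂/r₁) = 20·log₁₀(79.0/9.2) = 18.677 dB.
L₂ = 84 − 20·log₁₀(79.0/9.2) = 84 − 18.677 = 65.32 dB SPL.

65 dB SPL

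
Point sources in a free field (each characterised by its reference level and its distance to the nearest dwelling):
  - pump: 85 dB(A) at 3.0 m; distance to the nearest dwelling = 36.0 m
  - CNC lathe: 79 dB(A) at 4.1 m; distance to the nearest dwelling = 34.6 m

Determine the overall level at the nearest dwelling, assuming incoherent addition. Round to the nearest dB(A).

Apply inverse-square spreading to bring every level to the receiver, then sum 10^(L/10).
pump: 85 − 20·log₁₀(36.0/3.0) = 85 − 21.58 = 63.42 dB(A).
CNC lathe: 79 − 20·log₁₀(34.6/4.1) = 79 − 18.53 = 60.47 dB(A).
Σ 10^(L/10) = 3.311e+06 → L_total = 10·log₁₀(3.311e+06) = 65.20 dB(A).

65 dB(A)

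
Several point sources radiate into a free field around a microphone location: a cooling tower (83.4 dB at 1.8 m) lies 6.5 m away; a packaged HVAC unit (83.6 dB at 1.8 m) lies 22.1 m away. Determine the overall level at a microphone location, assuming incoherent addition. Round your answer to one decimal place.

72.6 dB

Propagate each source to the receiver with L = L_ref − 20·log₁₀(r/r_ref), then add intensities.
cooling tower: 83.4 − 20·log₁₀(6.5/1.8) = 83.4 − 11.15 = 72.25 dB.
packaged HVAC unit: 83.6 − 20·log₁₀(22.1/1.8) = 83.6 − 21.78 = 61.82 dB.
Σ 10^(L/10) = 1.830e+07 → L_total = 10·log₁₀(1.830e+07) = 72.62 dB.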